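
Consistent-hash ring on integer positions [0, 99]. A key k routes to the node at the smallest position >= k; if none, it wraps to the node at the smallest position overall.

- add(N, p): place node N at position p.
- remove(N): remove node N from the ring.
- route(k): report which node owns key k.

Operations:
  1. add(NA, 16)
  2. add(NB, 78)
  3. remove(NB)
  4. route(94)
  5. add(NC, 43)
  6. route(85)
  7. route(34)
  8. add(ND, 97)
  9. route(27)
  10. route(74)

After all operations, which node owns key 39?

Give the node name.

Op 1: add NA@16 -> ring=[16:NA]
Op 2: add NB@78 -> ring=[16:NA,78:NB]
Op 3: remove NB -> ring=[16:NA]
Op 4: route key 94: none >= 94, wrap to smallest pos 16 -> NA
Op 5: add NC@43 -> ring=[16:NA,43:NC]
Op 6: route key 85: none >= 85, wrap to smallest pos 16 -> NA
Op 7: route key 34: smallest pos >= 34 is 43 -> NC
Op 8: add ND@97 -> ring=[16:NA,43:NC,97:ND]
Op 9: route key 27: smallest pos >= 27 is 43 -> NC
Op 10: route key 74: smallest pos >= 74 is 97 -> ND
Final route key 39: smallest pos >= 39 is 43 -> NC

Answer: NC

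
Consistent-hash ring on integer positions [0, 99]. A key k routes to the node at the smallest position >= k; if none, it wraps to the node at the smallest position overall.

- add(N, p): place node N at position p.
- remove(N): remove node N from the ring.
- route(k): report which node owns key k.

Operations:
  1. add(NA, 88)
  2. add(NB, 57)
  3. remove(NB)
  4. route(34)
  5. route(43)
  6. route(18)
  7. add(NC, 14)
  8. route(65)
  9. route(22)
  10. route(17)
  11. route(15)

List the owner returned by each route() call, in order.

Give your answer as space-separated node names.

Op 1: add NA@88 -> ring=[88:NA]
Op 2: add NB@57 -> ring=[57:NB,88:NA]
Op 3: remove NB -> ring=[88:NA]
Op 4: route key 34: smallest pos >= 34 is 88 -> NA
Op 5: route key 43: smallest pos >= 43 is 88 -> NA
Op 6: route key 18: smallest pos >= 18 is 88 -> NA
Op 7: add NC@14 -> ring=[14:NC,88:NA]
Op 8: route key 65: smallest pos >= 65 is 88 -> NA
Op 9: route key 22: smallest pos >= 22 is 88 -> NA
Op 10: route key 17: smallest pos >= 17 is 88 -> NA
Op 11: route key 15: smallest pos >= 15 is 88 -> NA

Answer: NA NA NA NA NA NA NA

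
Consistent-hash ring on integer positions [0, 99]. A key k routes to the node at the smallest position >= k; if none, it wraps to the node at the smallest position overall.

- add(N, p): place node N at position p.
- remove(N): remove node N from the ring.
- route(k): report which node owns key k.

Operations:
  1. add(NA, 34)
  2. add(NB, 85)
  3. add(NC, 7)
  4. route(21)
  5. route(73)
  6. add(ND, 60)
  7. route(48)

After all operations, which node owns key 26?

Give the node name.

Op 1: add NA@34 -> ring=[34:NA]
Op 2: add NB@85 -> ring=[34:NA,85:NB]
Op 3: add NC@7 -> ring=[7:NC,34:NA,85:NB]
Op 4: route key 21: smallest pos >= 21 is 34 -> NA
Op 5: route key 73: smallest pos >= 73 is 85 -> NB
Op 6: add ND@60 -> ring=[7:NC,34:NA,60:ND,85:NB]
Op 7: route key 48: smallest pos >= 48 is 60 -> ND
Final route key 26: smallest pos >= 26 is 34 -> NA

Answer: NA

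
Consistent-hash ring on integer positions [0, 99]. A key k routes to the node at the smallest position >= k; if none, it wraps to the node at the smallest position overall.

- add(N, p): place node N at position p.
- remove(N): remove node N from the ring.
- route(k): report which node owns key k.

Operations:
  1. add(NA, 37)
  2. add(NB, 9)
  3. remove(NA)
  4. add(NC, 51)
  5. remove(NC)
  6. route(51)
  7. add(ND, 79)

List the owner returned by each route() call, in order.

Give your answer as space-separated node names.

Answer: NB

Derivation:
Op 1: add NA@37 -> ring=[37:NA]
Op 2: add NB@9 -> ring=[9:NB,37:NA]
Op 3: remove NA -> ring=[9:NB]
Op 4: add NC@51 -> ring=[9:NB,51:NC]
Op 5: remove NC -> ring=[9:NB]
Op 6: route key 51: none >= 51, wrap to smallest pos 9 -> NB
Op 7: add ND@79 -> ring=[9:NB,79:ND]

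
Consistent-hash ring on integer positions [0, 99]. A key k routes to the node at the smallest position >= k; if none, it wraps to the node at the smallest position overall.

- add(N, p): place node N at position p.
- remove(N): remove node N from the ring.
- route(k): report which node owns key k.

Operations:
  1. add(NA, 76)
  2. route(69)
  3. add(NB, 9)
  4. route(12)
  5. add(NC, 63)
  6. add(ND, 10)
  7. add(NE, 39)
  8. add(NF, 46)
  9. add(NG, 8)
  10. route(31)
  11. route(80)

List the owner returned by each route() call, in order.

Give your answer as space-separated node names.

Answer: NA NA NE NG

Derivation:
Op 1: add NA@76 -> ring=[76:NA]
Op 2: route key 69: smallest pos >= 69 is 76 -> NA
Op 3: add NB@9 -> ring=[9:NB,76:NA]
Op 4: route key 12: smallest pos >= 12 is 76 -> NA
Op 5: add NC@63 -> ring=[9:NB,63:NC,76:NA]
Op 6: add ND@10 -> ring=[9:NB,10:ND,63:NC,76:NA]
Op 7: add NE@39 -> ring=[9:NB,10:ND,39:NE,63:NC,76:NA]
Op 8: add NF@46 -> ring=[9:NB,10:ND,39:NE,46:NF,63:NC,76:NA]
Op 9: add NG@8 -> ring=[8:NG,9:NB,10:ND,39:NE,46:NF,63:NC,76:NA]
Op 10: route key 31: smallest pos >= 31 is 39 -> NE
Op 11: route key 80: none >= 80, wrap to smallest pos 8 -> NG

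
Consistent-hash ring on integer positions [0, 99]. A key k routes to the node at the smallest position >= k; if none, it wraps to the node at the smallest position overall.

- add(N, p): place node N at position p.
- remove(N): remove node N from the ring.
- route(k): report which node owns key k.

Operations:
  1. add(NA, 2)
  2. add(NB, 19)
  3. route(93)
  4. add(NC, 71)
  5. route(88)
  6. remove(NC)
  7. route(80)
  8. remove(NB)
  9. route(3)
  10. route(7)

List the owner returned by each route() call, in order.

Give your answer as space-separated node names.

Op 1: add NA@2 -> ring=[2:NA]
Op 2: add NB@19 -> ring=[2:NA,19:NB]
Op 3: route key 93: none >= 93, wrap to smallest pos 2 -> NA
Op 4: add NC@71 -> ring=[2:NA,19:NB,71:NC]
Op 5: route key 88: none >= 88, wrap to smallest pos 2 -> NA
Op 6: remove NC -> ring=[2:NA,19:NB]
Op 7: route key 80: none >= 80, wrap to smallest pos 2 -> NA
Op 8: remove NB -> ring=[2:NA]
Op 9: route key 3: none >= 3, wrap to smallest pos 2 -> NA
Op 10: route key 7: none >= 7, wrap to smallest pos 2 -> NA

Answer: NA NA NA NA NA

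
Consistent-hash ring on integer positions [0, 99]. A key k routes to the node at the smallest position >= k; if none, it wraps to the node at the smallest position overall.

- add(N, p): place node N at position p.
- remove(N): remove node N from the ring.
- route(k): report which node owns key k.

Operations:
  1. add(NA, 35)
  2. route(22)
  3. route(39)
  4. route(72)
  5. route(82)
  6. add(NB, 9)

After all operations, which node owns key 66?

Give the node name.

Answer: NB

Derivation:
Op 1: add NA@35 -> ring=[35:NA]
Op 2: route key 22: smallest pos >= 22 is 35 -> NA
Op 3: route key 39: none >= 39, wrap to smallest pos 35 -> NA
Op 4: route key 72: none >= 72, wrap to smallest pos 35 -> NA
Op 5: route key 82: none >= 82, wrap to smallest pos 35 -> NA
Op 6: add NB@9 -> ring=[9:NB,35:NA]
Final route key 66: none >= 66, wrap to smallest pos 9 -> NB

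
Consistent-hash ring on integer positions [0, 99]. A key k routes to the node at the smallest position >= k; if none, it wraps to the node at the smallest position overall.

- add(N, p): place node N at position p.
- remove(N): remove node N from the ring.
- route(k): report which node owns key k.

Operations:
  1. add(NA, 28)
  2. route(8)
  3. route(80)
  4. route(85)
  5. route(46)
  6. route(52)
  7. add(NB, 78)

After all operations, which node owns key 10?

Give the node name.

Op 1: add NA@28 -> ring=[28:NA]
Op 2: route key 8: smallest pos >= 8 is 28 -> NA
Op 3: route key 80: none >= 80, wrap to smallest pos 28 -> NA
Op 4: route key 85: none >= 85, wrap to smallest pos 28 -> NA
Op 5: route key 46: none >= 46, wrap to smallest pos 28 -> NA
Op 6: route key 52: none >= 52, wrap to smallest pos 28 -> NA
Op 7: add NB@78 -> ring=[28:NA,78:NB]
Final route key 10: smallest pos >= 10 is 28 -> NA

Answer: NA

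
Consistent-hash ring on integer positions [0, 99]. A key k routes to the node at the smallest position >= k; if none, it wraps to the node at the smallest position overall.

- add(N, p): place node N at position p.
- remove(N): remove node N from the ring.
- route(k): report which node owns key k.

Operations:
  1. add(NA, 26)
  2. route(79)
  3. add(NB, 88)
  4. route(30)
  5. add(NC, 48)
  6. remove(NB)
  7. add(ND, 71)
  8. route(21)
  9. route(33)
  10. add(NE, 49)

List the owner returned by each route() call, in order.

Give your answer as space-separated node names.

Op 1: add NA@26 -> ring=[26:NA]
Op 2: route key 79: none >= 79, wrap to smallest pos 26 -> NA
Op 3: add NB@88 -> ring=[26:NA,88:NB]
Op 4: route key 30: smallest pos >= 30 is 88 -> NB
Op 5: add NC@48 -> ring=[26:NA,48:NC,88:NB]
Op 6: remove NB -> ring=[26:NA,48:NC]
Op 7: add ND@71 -> ring=[26:NA,48:NC,71:ND]
Op 8: route key 21: smallest pos >= 21 is 26 -> NA
Op 9: route key 33: smallest pos >= 33 is 48 -> NC
Op 10: add NE@49 -> ring=[26:NA,48:NC,49:NE,71:ND]

Answer: NA NB NA NC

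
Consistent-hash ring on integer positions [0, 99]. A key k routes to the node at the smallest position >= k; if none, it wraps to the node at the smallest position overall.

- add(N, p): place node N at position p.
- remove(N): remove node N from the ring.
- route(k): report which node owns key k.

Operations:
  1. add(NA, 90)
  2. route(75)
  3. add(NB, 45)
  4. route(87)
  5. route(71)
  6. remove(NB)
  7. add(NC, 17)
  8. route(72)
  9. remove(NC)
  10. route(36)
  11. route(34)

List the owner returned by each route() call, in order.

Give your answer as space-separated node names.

Op 1: add NA@90 -> ring=[90:NA]
Op 2: route key 75: smallest pos >= 75 is 90 -> NA
Op 3: add NB@45 -> ring=[45:NB,90:NA]
Op 4: route key 87: smallest pos >= 87 is 90 -> NA
Op 5: route key 71: smallest pos >= 71 is 90 -> NA
Op 6: remove NB -> ring=[90:NA]
Op 7: add NC@17 -> ring=[17:NC,90:NA]
Op 8: route key 72: smallest pos >= 72 is 90 -> NA
Op 9: remove NC -> ring=[90:NA]
Op 10: route key 36: smallest pos >= 36 is 90 -> NA
Op 11: route key 34: smallest pos >= 34 is 90 -> NA

Answer: NA NA NA NA NA NA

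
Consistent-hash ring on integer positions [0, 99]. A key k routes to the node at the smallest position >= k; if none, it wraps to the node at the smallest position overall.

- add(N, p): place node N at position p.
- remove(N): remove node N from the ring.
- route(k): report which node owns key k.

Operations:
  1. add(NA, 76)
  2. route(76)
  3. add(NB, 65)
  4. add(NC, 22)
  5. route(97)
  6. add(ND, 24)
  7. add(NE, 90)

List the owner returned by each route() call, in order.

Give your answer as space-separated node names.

Op 1: add NA@76 -> ring=[76:NA]
Op 2: route key 76: smallest pos >= 76 is 76 -> NA
Op 3: add NB@65 -> ring=[65:NB,76:NA]
Op 4: add NC@22 -> ring=[22:NC,65:NB,76:NA]
Op 5: route key 97: none >= 97, wrap to smallest pos 22 -> NC
Op 6: add ND@24 -> ring=[22:NC,24:ND,65:NB,76:NA]
Op 7: add NE@90 -> ring=[22:NC,24:ND,65:NB,76:NA,90:NE]

Answer: NA NC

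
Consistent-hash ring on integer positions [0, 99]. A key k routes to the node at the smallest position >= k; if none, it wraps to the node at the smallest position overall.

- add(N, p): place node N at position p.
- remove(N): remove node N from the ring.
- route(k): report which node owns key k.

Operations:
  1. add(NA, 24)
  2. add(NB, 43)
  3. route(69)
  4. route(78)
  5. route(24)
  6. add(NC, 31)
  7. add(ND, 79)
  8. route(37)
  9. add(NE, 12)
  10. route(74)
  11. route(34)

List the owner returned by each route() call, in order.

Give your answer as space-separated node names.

Op 1: add NA@24 -> ring=[24:NA]
Op 2: add NB@43 -> ring=[24:NA,43:NB]
Op 3: route key 69: none >= 69, wrap to smallest pos 24 -> NA
Op 4: route key 78: none >= 78, wrap to smallest pos 24 -> NA
Op 5: route key 24: smallest pos >= 24 is 24 -> NA
Op 6: add NC@31 -> ring=[24:NA,31:NC,43:NB]
Op 7: add ND@79 -> ring=[24:NA,31:NC,43:NB,79:ND]
Op 8: route key 37: smallest pos >= 37 is 43 -> NB
Op 9: add NE@12 -> ring=[12:NE,24:NA,31:NC,43:NB,79:ND]
Op 10: route key 74: smallest pos >= 74 is 79 -> ND
Op 11: route key 34: smallest pos >= 34 is 43 -> NB

Answer: NA NA NA NB ND NB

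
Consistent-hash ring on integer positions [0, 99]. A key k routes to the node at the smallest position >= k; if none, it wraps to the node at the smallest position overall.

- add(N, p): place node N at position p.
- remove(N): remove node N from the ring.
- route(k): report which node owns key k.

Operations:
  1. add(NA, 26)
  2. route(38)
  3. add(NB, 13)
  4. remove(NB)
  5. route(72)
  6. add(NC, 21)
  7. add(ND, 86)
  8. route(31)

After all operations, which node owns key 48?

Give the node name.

Answer: ND

Derivation:
Op 1: add NA@26 -> ring=[26:NA]
Op 2: route key 38: none >= 38, wrap to smallest pos 26 -> NA
Op 3: add NB@13 -> ring=[13:NB,26:NA]
Op 4: remove NB -> ring=[26:NA]
Op 5: route key 72: none >= 72, wrap to smallest pos 26 -> NA
Op 6: add NC@21 -> ring=[21:NC,26:NA]
Op 7: add ND@86 -> ring=[21:NC,26:NA,86:ND]
Op 8: route key 31: smallest pos >= 31 is 86 -> ND
Final route key 48: smallest pos >= 48 is 86 -> ND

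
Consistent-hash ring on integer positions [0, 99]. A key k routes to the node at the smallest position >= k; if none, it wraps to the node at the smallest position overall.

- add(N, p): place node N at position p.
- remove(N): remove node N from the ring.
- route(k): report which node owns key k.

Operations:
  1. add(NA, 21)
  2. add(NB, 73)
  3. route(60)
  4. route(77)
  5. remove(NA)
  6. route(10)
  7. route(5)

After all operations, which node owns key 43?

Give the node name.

Answer: NB

Derivation:
Op 1: add NA@21 -> ring=[21:NA]
Op 2: add NB@73 -> ring=[21:NA,73:NB]
Op 3: route key 60: smallest pos >= 60 is 73 -> NB
Op 4: route key 77: none >= 77, wrap to smallest pos 21 -> NA
Op 5: remove NA -> ring=[73:NB]
Op 6: route key 10: smallest pos >= 10 is 73 -> NB
Op 7: route key 5: smallest pos >= 5 is 73 -> NB
Final route key 43: smallest pos >= 43 is 73 -> NB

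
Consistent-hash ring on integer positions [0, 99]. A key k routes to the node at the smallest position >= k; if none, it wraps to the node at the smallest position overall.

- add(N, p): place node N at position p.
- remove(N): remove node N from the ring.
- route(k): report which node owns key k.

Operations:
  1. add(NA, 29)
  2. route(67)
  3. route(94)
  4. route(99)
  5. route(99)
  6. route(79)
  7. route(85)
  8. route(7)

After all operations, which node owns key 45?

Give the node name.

Op 1: add NA@29 -> ring=[29:NA]
Op 2: route key 67: none >= 67, wrap to smallest pos 29 -> NA
Op 3: route key 94: none >= 94, wrap to smallest pos 29 -> NA
Op 4: route key 99: none >= 99, wrap to smallest pos 29 -> NA
Op 5: route key 99: none >= 99, wrap to smallest pos 29 -> NA
Op 6: route key 79: none >= 79, wrap to smallest pos 29 -> NA
Op 7: route key 85: none >= 85, wrap to smallest pos 29 -> NA
Op 8: route key 7: smallest pos >= 7 is 29 -> NA
Final route key 45: none >= 45, wrap to smallest pos 29 -> NA

Answer: NA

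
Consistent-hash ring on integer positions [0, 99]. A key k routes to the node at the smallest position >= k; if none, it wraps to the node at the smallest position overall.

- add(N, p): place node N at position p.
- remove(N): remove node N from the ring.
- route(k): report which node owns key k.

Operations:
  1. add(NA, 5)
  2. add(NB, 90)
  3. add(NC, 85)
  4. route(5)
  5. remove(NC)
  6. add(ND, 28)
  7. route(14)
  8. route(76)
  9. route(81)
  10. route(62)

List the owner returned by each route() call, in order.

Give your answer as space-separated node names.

Answer: NA ND NB NB NB

Derivation:
Op 1: add NA@5 -> ring=[5:NA]
Op 2: add NB@90 -> ring=[5:NA,90:NB]
Op 3: add NC@85 -> ring=[5:NA,85:NC,90:NB]
Op 4: route key 5: smallest pos >= 5 is 5 -> NA
Op 5: remove NC -> ring=[5:NA,90:NB]
Op 6: add ND@28 -> ring=[5:NA,28:ND,90:NB]
Op 7: route key 14: smallest pos >= 14 is 28 -> ND
Op 8: route key 76: smallest pos >= 76 is 90 -> NB
Op 9: route key 81: smallest pos >= 81 is 90 -> NB
Op 10: route key 62: smallest pos >= 62 is 90 -> NB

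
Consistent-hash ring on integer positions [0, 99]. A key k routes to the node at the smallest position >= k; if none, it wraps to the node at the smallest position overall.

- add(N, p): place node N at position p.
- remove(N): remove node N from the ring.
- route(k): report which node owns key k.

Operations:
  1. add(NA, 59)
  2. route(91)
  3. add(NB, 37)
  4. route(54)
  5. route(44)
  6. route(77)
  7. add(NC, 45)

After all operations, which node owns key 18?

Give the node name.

Answer: NB

Derivation:
Op 1: add NA@59 -> ring=[59:NA]
Op 2: route key 91: none >= 91, wrap to smallest pos 59 -> NA
Op 3: add NB@37 -> ring=[37:NB,59:NA]
Op 4: route key 54: smallest pos >= 54 is 59 -> NA
Op 5: route key 44: smallest pos >= 44 is 59 -> NA
Op 6: route key 77: none >= 77, wrap to smallest pos 37 -> NB
Op 7: add NC@45 -> ring=[37:NB,45:NC,59:NA]
Final route key 18: smallest pos >= 18 is 37 -> NB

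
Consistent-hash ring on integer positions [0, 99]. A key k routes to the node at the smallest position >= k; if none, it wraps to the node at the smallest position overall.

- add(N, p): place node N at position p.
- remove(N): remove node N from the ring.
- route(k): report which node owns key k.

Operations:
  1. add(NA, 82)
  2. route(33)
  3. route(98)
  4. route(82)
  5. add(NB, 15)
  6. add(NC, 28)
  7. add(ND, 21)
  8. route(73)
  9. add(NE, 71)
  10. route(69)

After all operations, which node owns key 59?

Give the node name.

Answer: NE

Derivation:
Op 1: add NA@82 -> ring=[82:NA]
Op 2: route key 33: smallest pos >= 33 is 82 -> NA
Op 3: route key 98: none >= 98, wrap to smallest pos 82 -> NA
Op 4: route key 82: smallest pos >= 82 is 82 -> NA
Op 5: add NB@15 -> ring=[15:NB,82:NA]
Op 6: add NC@28 -> ring=[15:NB,28:NC,82:NA]
Op 7: add ND@21 -> ring=[15:NB,21:ND,28:NC,82:NA]
Op 8: route key 73: smallest pos >= 73 is 82 -> NA
Op 9: add NE@71 -> ring=[15:NB,21:ND,28:NC,71:NE,82:NA]
Op 10: route key 69: smallest pos >= 69 is 71 -> NE
Final route key 59: smallest pos >= 59 is 71 -> NE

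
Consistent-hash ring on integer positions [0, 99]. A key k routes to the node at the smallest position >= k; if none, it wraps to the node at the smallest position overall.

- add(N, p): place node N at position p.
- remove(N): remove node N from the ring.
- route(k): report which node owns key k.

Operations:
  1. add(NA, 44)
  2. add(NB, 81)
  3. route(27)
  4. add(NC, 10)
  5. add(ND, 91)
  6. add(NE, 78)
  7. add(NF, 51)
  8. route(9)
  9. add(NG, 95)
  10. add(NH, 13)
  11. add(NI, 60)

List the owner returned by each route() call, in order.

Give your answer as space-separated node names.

Op 1: add NA@44 -> ring=[44:NA]
Op 2: add NB@81 -> ring=[44:NA,81:NB]
Op 3: route key 27: smallest pos >= 27 is 44 -> NA
Op 4: add NC@10 -> ring=[10:NC,44:NA,81:NB]
Op 5: add ND@91 -> ring=[10:NC,44:NA,81:NB,91:ND]
Op 6: add NE@78 -> ring=[10:NC,44:NA,78:NE,81:NB,91:ND]
Op 7: add NF@51 -> ring=[10:NC,44:NA,51:NF,78:NE,81:NB,91:ND]
Op 8: route key 9: smallest pos >= 9 is 10 -> NC
Op 9: add NG@95 -> ring=[10:NC,44:NA,51:NF,78:NE,81:NB,91:ND,95:NG]
Op 10: add NH@13 -> ring=[10:NC,13:NH,44:NA,51:NF,78:NE,81:NB,91:ND,95:NG]
Op 11: add NI@60 -> ring=[10:NC,13:NH,44:NA,51:NF,60:NI,78:NE,81:NB,91:ND,95:NG]

Answer: NA NC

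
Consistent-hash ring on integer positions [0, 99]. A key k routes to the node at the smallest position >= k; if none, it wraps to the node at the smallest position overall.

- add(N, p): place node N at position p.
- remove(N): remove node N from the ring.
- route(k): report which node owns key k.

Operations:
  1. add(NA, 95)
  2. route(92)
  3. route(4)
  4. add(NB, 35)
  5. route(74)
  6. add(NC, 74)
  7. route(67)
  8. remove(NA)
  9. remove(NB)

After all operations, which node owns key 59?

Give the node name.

Op 1: add NA@95 -> ring=[95:NA]
Op 2: route key 92: smallest pos >= 92 is 95 -> NA
Op 3: route key 4: smallest pos >= 4 is 95 -> NA
Op 4: add NB@35 -> ring=[35:NB,95:NA]
Op 5: route key 74: smallest pos >= 74 is 95 -> NA
Op 6: add NC@74 -> ring=[35:NB,74:NC,95:NA]
Op 7: route key 67: smallest pos >= 67 is 74 -> NC
Op 8: remove NA -> ring=[35:NB,74:NC]
Op 9: remove NB -> ring=[74:NC]
Final route key 59: smallest pos >= 59 is 74 -> NC

Answer: NC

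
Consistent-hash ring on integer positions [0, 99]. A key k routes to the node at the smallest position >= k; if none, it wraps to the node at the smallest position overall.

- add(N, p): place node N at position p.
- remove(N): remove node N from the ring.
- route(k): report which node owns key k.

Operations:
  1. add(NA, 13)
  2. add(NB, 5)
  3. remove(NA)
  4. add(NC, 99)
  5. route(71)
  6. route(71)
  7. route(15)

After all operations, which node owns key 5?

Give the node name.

Answer: NB

Derivation:
Op 1: add NA@13 -> ring=[13:NA]
Op 2: add NB@5 -> ring=[5:NB,13:NA]
Op 3: remove NA -> ring=[5:NB]
Op 4: add NC@99 -> ring=[5:NB,99:NC]
Op 5: route key 71: smallest pos >= 71 is 99 -> NC
Op 6: route key 71: smallest pos >= 71 is 99 -> NC
Op 7: route key 15: smallest pos >= 15 is 99 -> NC
Final route key 5: smallest pos >= 5 is 5 -> NB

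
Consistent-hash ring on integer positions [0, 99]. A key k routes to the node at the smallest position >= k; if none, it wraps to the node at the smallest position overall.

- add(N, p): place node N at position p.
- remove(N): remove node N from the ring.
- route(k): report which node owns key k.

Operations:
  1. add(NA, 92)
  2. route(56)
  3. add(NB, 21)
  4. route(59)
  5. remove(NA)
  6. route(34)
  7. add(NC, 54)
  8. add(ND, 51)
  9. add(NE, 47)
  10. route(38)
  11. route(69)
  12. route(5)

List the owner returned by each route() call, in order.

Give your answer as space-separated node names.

Answer: NA NA NB NE NB NB

Derivation:
Op 1: add NA@92 -> ring=[92:NA]
Op 2: route key 56: smallest pos >= 56 is 92 -> NA
Op 3: add NB@21 -> ring=[21:NB,92:NA]
Op 4: route key 59: smallest pos >= 59 is 92 -> NA
Op 5: remove NA -> ring=[21:NB]
Op 6: route key 34: none >= 34, wrap to smallest pos 21 -> NB
Op 7: add NC@54 -> ring=[21:NB,54:NC]
Op 8: add ND@51 -> ring=[21:NB,51:ND,54:NC]
Op 9: add NE@47 -> ring=[21:NB,47:NE,51:ND,54:NC]
Op 10: route key 38: smallest pos >= 38 is 47 -> NE
Op 11: route key 69: none >= 69, wrap to smallest pos 21 -> NB
Op 12: route key 5: smallest pos >= 5 is 21 -> NB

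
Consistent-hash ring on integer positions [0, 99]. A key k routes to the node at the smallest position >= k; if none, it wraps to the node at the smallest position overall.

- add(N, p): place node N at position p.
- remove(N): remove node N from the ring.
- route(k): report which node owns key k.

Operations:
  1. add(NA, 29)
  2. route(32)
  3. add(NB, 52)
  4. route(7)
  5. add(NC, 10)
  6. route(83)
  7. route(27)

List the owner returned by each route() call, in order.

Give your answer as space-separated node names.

Answer: NA NA NC NA

Derivation:
Op 1: add NA@29 -> ring=[29:NA]
Op 2: route key 32: none >= 32, wrap to smallest pos 29 -> NA
Op 3: add NB@52 -> ring=[29:NA,52:NB]
Op 4: route key 7: smallest pos >= 7 is 29 -> NA
Op 5: add NC@10 -> ring=[10:NC,29:NA,52:NB]
Op 6: route key 83: none >= 83, wrap to smallest pos 10 -> NC
Op 7: route key 27: smallest pos >= 27 is 29 -> NA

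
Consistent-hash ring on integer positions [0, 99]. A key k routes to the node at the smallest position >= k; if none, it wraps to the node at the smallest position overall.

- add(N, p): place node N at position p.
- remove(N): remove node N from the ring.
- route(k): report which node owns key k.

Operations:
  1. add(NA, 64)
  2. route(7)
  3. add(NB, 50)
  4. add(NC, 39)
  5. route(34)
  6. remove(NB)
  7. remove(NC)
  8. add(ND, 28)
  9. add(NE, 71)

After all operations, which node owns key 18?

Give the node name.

Answer: ND

Derivation:
Op 1: add NA@64 -> ring=[64:NA]
Op 2: route key 7: smallest pos >= 7 is 64 -> NA
Op 3: add NB@50 -> ring=[50:NB,64:NA]
Op 4: add NC@39 -> ring=[39:NC,50:NB,64:NA]
Op 5: route key 34: smallest pos >= 34 is 39 -> NC
Op 6: remove NB -> ring=[39:NC,64:NA]
Op 7: remove NC -> ring=[64:NA]
Op 8: add ND@28 -> ring=[28:ND,64:NA]
Op 9: add NE@71 -> ring=[28:ND,64:NA,71:NE]
Final route key 18: smallest pos >= 18 is 28 -> ND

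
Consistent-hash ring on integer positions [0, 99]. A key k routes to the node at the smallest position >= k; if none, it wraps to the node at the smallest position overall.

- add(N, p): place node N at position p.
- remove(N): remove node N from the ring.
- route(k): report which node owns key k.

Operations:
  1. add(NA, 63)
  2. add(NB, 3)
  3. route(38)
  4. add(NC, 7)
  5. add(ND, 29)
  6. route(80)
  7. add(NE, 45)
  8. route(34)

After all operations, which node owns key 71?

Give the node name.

Answer: NB

Derivation:
Op 1: add NA@63 -> ring=[63:NA]
Op 2: add NB@3 -> ring=[3:NB,63:NA]
Op 3: route key 38: smallest pos >= 38 is 63 -> NA
Op 4: add NC@7 -> ring=[3:NB,7:NC,63:NA]
Op 5: add ND@29 -> ring=[3:NB,7:NC,29:ND,63:NA]
Op 6: route key 80: none >= 80, wrap to smallest pos 3 -> NB
Op 7: add NE@45 -> ring=[3:NB,7:NC,29:ND,45:NE,63:NA]
Op 8: route key 34: smallest pos >= 34 is 45 -> NE
Final route key 71: none >= 71, wrap to smallest pos 3 -> NB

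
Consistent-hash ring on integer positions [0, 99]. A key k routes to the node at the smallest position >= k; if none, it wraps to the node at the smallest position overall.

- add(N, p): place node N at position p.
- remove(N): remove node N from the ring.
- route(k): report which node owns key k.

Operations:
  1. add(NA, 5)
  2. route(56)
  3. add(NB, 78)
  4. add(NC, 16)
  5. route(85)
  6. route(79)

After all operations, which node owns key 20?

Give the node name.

Op 1: add NA@5 -> ring=[5:NA]
Op 2: route key 56: none >= 56, wrap to smallest pos 5 -> NA
Op 3: add NB@78 -> ring=[5:NA,78:NB]
Op 4: add NC@16 -> ring=[5:NA,16:NC,78:NB]
Op 5: route key 85: none >= 85, wrap to smallest pos 5 -> NA
Op 6: route key 79: none >= 79, wrap to smallest pos 5 -> NA
Final route key 20: smallest pos >= 20 is 78 -> NB

Answer: NB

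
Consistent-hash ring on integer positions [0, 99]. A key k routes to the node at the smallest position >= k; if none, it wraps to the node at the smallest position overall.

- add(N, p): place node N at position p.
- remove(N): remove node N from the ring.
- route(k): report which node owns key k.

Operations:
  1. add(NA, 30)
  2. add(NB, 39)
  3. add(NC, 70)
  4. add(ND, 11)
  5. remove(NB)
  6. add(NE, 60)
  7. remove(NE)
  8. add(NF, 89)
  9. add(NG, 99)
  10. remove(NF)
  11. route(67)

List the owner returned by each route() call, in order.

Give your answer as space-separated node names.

Answer: NC

Derivation:
Op 1: add NA@30 -> ring=[30:NA]
Op 2: add NB@39 -> ring=[30:NA,39:NB]
Op 3: add NC@70 -> ring=[30:NA,39:NB,70:NC]
Op 4: add ND@11 -> ring=[11:ND,30:NA,39:NB,70:NC]
Op 5: remove NB -> ring=[11:ND,30:NA,70:NC]
Op 6: add NE@60 -> ring=[11:ND,30:NA,60:NE,70:NC]
Op 7: remove NE -> ring=[11:ND,30:NA,70:NC]
Op 8: add NF@89 -> ring=[11:ND,30:NA,70:NC,89:NF]
Op 9: add NG@99 -> ring=[11:ND,30:NA,70:NC,89:NF,99:NG]
Op 10: remove NF -> ring=[11:ND,30:NA,70:NC,99:NG]
Op 11: route key 67: smallest pos >= 67 is 70 -> NC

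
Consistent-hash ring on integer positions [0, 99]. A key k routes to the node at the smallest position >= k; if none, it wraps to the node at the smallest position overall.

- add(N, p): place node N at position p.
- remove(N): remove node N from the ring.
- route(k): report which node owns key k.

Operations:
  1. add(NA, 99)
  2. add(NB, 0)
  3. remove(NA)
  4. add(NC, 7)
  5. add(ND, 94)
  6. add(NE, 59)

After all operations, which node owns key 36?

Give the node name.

Answer: NE

Derivation:
Op 1: add NA@99 -> ring=[99:NA]
Op 2: add NB@0 -> ring=[0:NB,99:NA]
Op 3: remove NA -> ring=[0:NB]
Op 4: add NC@7 -> ring=[0:NB,7:NC]
Op 5: add ND@94 -> ring=[0:NB,7:NC,94:ND]
Op 6: add NE@59 -> ring=[0:NB,7:NC,59:NE,94:ND]
Final route key 36: smallest pos >= 36 is 59 -> NE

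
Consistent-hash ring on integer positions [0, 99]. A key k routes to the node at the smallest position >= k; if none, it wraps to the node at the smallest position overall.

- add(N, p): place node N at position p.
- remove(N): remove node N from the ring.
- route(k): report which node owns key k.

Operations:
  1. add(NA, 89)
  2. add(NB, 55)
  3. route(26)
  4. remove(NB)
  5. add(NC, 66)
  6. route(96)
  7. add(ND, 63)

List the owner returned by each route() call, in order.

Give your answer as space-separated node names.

Op 1: add NA@89 -> ring=[89:NA]
Op 2: add NB@55 -> ring=[55:NB,89:NA]
Op 3: route key 26: smallest pos >= 26 is 55 -> NB
Op 4: remove NB -> ring=[89:NA]
Op 5: add NC@66 -> ring=[66:NC,89:NA]
Op 6: route key 96: none >= 96, wrap to smallest pos 66 -> NC
Op 7: add ND@63 -> ring=[63:ND,66:NC,89:NA]

Answer: NB NC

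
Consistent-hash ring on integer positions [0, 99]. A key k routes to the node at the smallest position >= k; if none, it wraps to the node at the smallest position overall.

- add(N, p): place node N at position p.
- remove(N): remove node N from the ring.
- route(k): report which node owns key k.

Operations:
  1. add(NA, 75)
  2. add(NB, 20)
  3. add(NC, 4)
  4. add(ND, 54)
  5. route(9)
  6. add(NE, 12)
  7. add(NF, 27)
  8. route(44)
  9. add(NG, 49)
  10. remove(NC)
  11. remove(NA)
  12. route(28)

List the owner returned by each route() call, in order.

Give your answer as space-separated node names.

Answer: NB ND NG

Derivation:
Op 1: add NA@75 -> ring=[75:NA]
Op 2: add NB@20 -> ring=[20:NB,75:NA]
Op 3: add NC@4 -> ring=[4:NC,20:NB,75:NA]
Op 4: add ND@54 -> ring=[4:NC,20:NB,54:ND,75:NA]
Op 5: route key 9: smallest pos >= 9 is 20 -> NB
Op 6: add NE@12 -> ring=[4:NC,12:NE,20:NB,54:ND,75:NA]
Op 7: add NF@27 -> ring=[4:NC,12:NE,20:NB,27:NF,54:ND,75:NA]
Op 8: route key 44: smallest pos >= 44 is 54 -> ND
Op 9: add NG@49 -> ring=[4:NC,12:NE,20:NB,27:NF,49:NG,54:ND,75:NA]
Op 10: remove NC -> ring=[12:NE,20:NB,27:NF,49:NG,54:ND,75:NA]
Op 11: remove NA -> ring=[12:NE,20:NB,27:NF,49:NG,54:ND]
Op 12: route key 28: smallest pos >= 28 is 49 -> NG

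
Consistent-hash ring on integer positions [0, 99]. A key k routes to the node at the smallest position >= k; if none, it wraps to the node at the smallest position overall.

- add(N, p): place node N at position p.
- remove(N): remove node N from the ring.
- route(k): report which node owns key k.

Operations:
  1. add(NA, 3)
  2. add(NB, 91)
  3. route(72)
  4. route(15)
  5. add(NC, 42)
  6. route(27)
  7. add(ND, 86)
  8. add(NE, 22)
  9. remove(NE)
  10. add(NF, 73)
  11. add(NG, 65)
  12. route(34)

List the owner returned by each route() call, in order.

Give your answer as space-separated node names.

Answer: NB NB NC NC

Derivation:
Op 1: add NA@3 -> ring=[3:NA]
Op 2: add NB@91 -> ring=[3:NA,91:NB]
Op 3: route key 72: smallest pos >= 72 is 91 -> NB
Op 4: route key 15: smallest pos >= 15 is 91 -> NB
Op 5: add NC@42 -> ring=[3:NA,42:NC,91:NB]
Op 6: route key 27: smallest pos >= 27 is 42 -> NC
Op 7: add ND@86 -> ring=[3:NA,42:NC,86:ND,91:NB]
Op 8: add NE@22 -> ring=[3:NA,22:NE,42:NC,86:ND,91:NB]
Op 9: remove NE -> ring=[3:NA,42:NC,86:ND,91:NB]
Op 10: add NF@73 -> ring=[3:NA,42:NC,73:NF,86:ND,91:NB]
Op 11: add NG@65 -> ring=[3:NA,42:NC,65:NG,73:NF,86:ND,91:NB]
Op 12: route key 34: smallest pos >= 34 is 42 -> NC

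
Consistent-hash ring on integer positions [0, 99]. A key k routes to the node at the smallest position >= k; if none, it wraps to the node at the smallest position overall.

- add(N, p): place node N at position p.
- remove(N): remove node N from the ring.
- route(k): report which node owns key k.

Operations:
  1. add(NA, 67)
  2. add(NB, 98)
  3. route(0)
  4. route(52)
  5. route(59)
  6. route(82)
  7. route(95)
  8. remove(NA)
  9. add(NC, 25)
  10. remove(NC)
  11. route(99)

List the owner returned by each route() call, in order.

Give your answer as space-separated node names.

Op 1: add NA@67 -> ring=[67:NA]
Op 2: add NB@98 -> ring=[67:NA,98:NB]
Op 3: route key 0: smallest pos >= 0 is 67 -> NA
Op 4: route key 52: smallest pos >= 52 is 67 -> NA
Op 5: route key 59: smallest pos >= 59 is 67 -> NA
Op 6: route key 82: smallest pos >= 82 is 98 -> NB
Op 7: route key 95: smallest pos >= 95 is 98 -> NB
Op 8: remove NA -> ring=[98:NB]
Op 9: add NC@25 -> ring=[25:NC,98:NB]
Op 10: remove NC -> ring=[98:NB]
Op 11: route key 99: none >= 99, wrap to smallest pos 98 -> NB

Answer: NA NA NA NB NB NB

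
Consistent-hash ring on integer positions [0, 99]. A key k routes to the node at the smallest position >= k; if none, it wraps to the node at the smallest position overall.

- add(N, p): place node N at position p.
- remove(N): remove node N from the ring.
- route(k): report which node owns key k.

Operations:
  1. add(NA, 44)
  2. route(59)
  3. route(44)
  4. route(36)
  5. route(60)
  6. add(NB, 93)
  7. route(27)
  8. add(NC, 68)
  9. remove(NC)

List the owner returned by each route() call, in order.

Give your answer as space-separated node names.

Answer: NA NA NA NA NA

Derivation:
Op 1: add NA@44 -> ring=[44:NA]
Op 2: route key 59: none >= 59, wrap to smallest pos 44 -> NA
Op 3: route key 44: smallest pos >= 44 is 44 -> NA
Op 4: route key 36: smallest pos >= 36 is 44 -> NA
Op 5: route key 60: none >= 60, wrap to smallest pos 44 -> NA
Op 6: add NB@93 -> ring=[44:NA,93:NB]
Op 7: route key 27: smallest pos >= 27 is 44 -> NA
Op 8: add NC@68 -> ring=[44:NA,68:NC,93:NB]
Op 9: remove NC -> ring=[44:NA,93:NB]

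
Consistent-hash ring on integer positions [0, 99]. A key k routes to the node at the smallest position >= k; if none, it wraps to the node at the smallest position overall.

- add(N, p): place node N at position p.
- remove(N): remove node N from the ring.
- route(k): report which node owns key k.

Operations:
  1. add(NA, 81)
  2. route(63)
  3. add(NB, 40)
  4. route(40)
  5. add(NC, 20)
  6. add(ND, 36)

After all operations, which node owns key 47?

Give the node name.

Op 1: add NA@81 -> ring=[81:NA]
Op 2: route key 63: smallest pos >= 63 is 81 -> NA
Op 3: add NB@40 -> ring=[40:NB,81:NA]
Op 4: route key 40: smallest pos >= 40 is 40 -> NB
Op 5: add NC@20 -> ring=[20:NC,40:NB,81:NA]
Op 6: add ND@36 -> ring=[20:NC,36:ND,40:NB,81:NA]
Final route key 47: smallest pos >= 47 is 81 -> NA

Answer: NA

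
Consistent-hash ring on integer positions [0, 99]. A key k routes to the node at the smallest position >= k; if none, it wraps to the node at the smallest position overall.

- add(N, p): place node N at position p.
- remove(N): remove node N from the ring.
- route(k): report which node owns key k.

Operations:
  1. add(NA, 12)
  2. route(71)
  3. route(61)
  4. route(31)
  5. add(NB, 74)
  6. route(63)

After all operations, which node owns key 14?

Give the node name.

Answer: NB

Derivation:
Op 1: add NA@12 -> ring=[12:NA]
Op 2: route key 71: none >= 71, wrap to smallest pos 12 -> NA
Op 3: route key 61: none >= 61, wrap to smallest pos 12 -> NA
Op 4: route key 31: none >= 31, wrap to smallest pos 12 -> NA
Op 5: add NB@74 -> ring=[12:NA,74:NB]
Op 6: route key 63: smallest pos >= 63 is 74 -> NB
Final route key 14: smallest pos >= 14 is 74 -> NB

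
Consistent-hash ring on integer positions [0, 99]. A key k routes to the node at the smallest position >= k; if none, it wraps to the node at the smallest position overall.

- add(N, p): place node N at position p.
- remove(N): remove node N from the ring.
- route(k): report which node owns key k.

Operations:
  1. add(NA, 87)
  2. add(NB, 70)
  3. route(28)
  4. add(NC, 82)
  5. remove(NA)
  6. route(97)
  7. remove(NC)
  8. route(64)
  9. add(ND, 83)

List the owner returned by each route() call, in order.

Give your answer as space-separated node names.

Answer: NB NB NB

Derivation:
Op 1: add NA@87 -> ring=[87:NA]
Op 2: add NB@70 -> ring=[70:NB,87:NA]
Op 3: route key 28: smallest pos >= 28 is 70 -> NB
Op 4: add NC@82 -> ring=[70:NB,82:NC,87:NA]
Op 5: remove NA -> ring=[70:NB,82:NC]
Op 6: route key 97: none >= 97, wrap to smallest pos 70 -> NB
Op 7: remove NC -> ring=[70:NB]
Op 8: route key 64: smallest pos >= 64 is 70 -> NB
Op 9: add ND@83 -> ring=[70:NB,83:ND]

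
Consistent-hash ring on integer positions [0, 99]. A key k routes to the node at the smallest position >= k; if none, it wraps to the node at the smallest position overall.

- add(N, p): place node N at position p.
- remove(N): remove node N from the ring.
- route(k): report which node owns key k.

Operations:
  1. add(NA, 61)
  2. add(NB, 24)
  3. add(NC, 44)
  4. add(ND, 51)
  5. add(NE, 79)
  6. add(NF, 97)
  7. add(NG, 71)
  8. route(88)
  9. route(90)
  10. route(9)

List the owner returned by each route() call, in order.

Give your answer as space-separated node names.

Op 1: add NA@61 -> ring=[61:NA]
Op 2: add NB@24 -> ring=[24:NB,61:NA]
Op 3: add NC@44 -> ring=[24:NB,44:NC,61:NA]
Op 4: add ND@51 -> ring=[24:NB,44:NC,51:ND,61:NA]
Op 5: add NE@79 -> ring=[24:NB,44:NC,51:ND,61:NA,79:NE]
Op 6: add NF@97 -> ring=[24:NB,44:NC,51:ND,61:NA,79:NE,97:NF]
Op 7: add NG@71 -> ring=[24:NB,44:NC,51:ND,61:NA,71:NG,79:NE,97:NF]
Op 8: route key 88: smallest pos >= 88 is 97 -> NF
Op 9: route key 90: smallest pos >= 90 is 97 -> NF
Op 10: route key 9: smallest pos >= 9 is 24 -> NB

Answer: NF NF NB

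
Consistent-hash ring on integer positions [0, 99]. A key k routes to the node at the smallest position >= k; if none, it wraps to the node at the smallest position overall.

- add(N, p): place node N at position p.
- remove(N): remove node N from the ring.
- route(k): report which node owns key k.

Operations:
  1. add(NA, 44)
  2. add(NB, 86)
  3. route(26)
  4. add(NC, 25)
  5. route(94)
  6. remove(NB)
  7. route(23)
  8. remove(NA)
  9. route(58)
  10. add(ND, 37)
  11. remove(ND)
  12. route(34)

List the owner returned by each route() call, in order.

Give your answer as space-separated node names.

Answer: NA NC NC NC NC

Derivation:
Op 1: add NA@44 -> ring=[44:NA]
Op 2: add NB@86 -> ring=[44:NA,86:NB]
Op 3: route key 26: smallest pos >= 26 is 44 -> NA
Op 4: add NC@25 -> ring=[25:NC,44:NA,86:NB]
Op 5: route key 94: none >= 94, wrap to smallest pos 25 -> NC
Op 6: remove NB -> ring=[25:NC,44:NA]
Op 7: route key 23: smallest pos >= 23 is 25 -> NC
Op 8: remove NA -> ring=[25:NC]
Op 9: route key 58: none >= 58, wrap to smallest pos 25 -> NC
Op 10: add ND@37 -> ring=[25:NC,37:ND]
Op 11: remove ND -> ring=[25:NC]
Op 12: route key 34: none >= 34, wrap to smallest pos 25 -> NC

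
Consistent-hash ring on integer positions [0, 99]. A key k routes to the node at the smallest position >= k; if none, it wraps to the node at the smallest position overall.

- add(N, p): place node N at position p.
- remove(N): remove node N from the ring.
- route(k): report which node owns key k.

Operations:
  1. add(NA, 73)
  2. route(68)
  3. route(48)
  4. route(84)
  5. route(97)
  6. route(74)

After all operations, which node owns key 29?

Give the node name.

Answer: NA

Derivation:
Op 1: add NA@73 -> ring=[73:NA]
Op 2: route key 68: smallest pos >= 68 is 73 -> NA
Op 3: route key 48: smallest pos >= 48 is 73 -> NA
Op 4: route key 84: none >= 84, wrap to smallest pos 73 -> NA
Op 5: route key 97: none >= 97, wrap to smallest pos 73 -> NA
Op 6: route key 74: none >= 74, wrap to smallest pos 73 -> NA
Final route key 29: smallest pos >= 29 is 73 -> NA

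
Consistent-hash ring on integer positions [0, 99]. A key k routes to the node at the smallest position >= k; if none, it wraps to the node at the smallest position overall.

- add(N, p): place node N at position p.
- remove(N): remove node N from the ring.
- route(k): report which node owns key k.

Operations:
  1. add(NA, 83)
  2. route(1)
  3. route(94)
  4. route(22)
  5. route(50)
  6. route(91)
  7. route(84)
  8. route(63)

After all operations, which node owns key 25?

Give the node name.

Op 1: add NA@83 -> ring=[83:NA]
Op 2: route key 1: smallest pos >= 1 is 83 -> NA
Op 3: route key 94: none >= 94, wrap to smallest pos 83 -> NA
Op 4: route key 22: smallest pos >= 22 is 83 -> NA
Op 5: route key 50: smallest pos >= 50 is 83 -> NA
Op 6: route key 91: none >= 91, wrap to smallest pos 83 -> NA
Op 7: route key 84: none >= 84, wrap to smallest pos 83 -> NA
Op 8: route key 63: smallest pos >= 63 is 83 -> NA
Final route key 25: smallest pos >= 25 is 83 -> NA

Answer: NA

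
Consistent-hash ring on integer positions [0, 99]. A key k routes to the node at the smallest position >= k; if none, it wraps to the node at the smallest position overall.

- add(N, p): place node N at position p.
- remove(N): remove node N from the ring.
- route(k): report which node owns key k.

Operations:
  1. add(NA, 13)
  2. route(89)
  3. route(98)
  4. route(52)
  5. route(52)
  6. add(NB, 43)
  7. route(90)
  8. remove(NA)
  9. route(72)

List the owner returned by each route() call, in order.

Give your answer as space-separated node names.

Op 1: add NA@13 -> ring=[13:NA]
Op 2: route key 89: none >= 89, wrap to smallest pos 13 -> NA
Op 3: route key 98: none >= 98, wrap to smallest pos 13 -> NA
Op 4: route key 52: none >= 52, wrap to smallest pos 13 -> NA
Op 5: route key 52: none >= 52, wrap to smallest pos 13 -> NA
Op 6: add NB@43 -> ring=[13:NA,43:NB]
Op 7: route key 90: none >= 90, wrap to smallest pos 13 -> NA
Op 8: remove NA -> ring=[43:NB]
Op 9: route key 72: none >= 72, wrap to smallest pos 43 -> NB

Answer: NA NA NA NA NA NB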